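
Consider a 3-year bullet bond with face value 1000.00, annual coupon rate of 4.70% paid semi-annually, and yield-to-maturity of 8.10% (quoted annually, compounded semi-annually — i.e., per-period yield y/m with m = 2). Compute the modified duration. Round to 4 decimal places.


Coupon per period c = face * coupon_rate / m = 23.500000
Periods per year m = 2; per-period yield y/m = 0.040500
Number of cashflows N = 6
Cashflows (t years, CF_t, discount factor 1/(1+y/m)^(m*t), PV):
  t = 0.5000: CF_t = 23.500000, DF = 0.961076, PV = 22.585296
  t = 1.0000: CF_t = 23.500000, DF = 0.923668, PV = 21.706195
  t = 1.5000: CF_t = 23.500000, DF = 0.887715, PV = 20.861312
  t = 2.0000: CF_t = 23.500000, DF = 0.853162, PV = 20.049314
  t = 2.5000: CF_t = 23.500000, DF = 0.819954, PV = 19.268923
  t = 3.0000: CF_t = 1023.500000, DF = 0.788039, PV = 806.557511
Price P = sum_t PV_t = 911.028550
First compute Macaulay numerator sum_t t * PV_t:
  t * PV_t at t = 0.5000: 11.292648
  t * PV_t at t = 1.0000: 21.706195
  t * PV_t at t = 1.5000: 31.291967
  t * PV_t at t = 2.0000: 40.098629
  t * PV_t at t = 2.5000: 48.172307
  t * PV_t at t = 3.0000: 2419.672532
Macaulay duration D = 2572.234278 / 911.028550 = 2.823440
Modified duration = D / (1 + y/m) = 2.823440 / (1 + 0.040500) = 2.713541

Answer: Modified duration = 2.7135


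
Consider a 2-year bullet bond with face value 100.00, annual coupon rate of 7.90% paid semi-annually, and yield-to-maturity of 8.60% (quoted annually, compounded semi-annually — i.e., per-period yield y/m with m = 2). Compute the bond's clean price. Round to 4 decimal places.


Coupon per period c = face * coupon_rate / m = 3.950000
Periods per year m = 2; per-period yield y/m = 0.043000
Number of cashflows N = 4
Cashflows (t years, CF_t, discount factor 1/(1+y/m)^(m*t), PV):
  t = 0.5000: CF_t = 3.950000, DF = 0.958773, PV = 3.787152
  t = 1.0000: CF_t = 3.950000, DF = 0.919245, PV = 3.631019
  t = 1.5000: CF_t = 3.950000, DF = 0.881347, PV = 3.481322
  t = 2.0000: CF_t = 103.950000, DF = 0.845012, PV = 87.838975
Price P = sum_t PV_t = 98.738468

Answer: Price = 98.7385


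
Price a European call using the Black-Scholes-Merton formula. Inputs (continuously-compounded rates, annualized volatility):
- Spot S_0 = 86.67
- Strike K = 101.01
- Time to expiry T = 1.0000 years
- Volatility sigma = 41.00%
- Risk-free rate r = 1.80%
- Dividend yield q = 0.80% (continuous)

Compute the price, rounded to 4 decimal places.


Answer: Price = 9.3179

Derivation:
d1 = (ln(S/K) + (r - q + 0.5*sigma^2) * T) / (sigma * sqrt(T)) = -0.14405297
d2 = d1 - sigma * sqrt(T) = -0.55405297
exp(-rT) = 0.98216103; exp(-qT) = 0.99203191
C = S_0 * exp(-qT) * N(d1) - K * exp(-rT) * N(d2)
N(d1) = 0.44272932; N(d2) = 0.28977130
C = 86.6700 * 0.99203191 * 0.44272932 - 101.0100 * 0.98216103 * 0.28977130 = 9.3179


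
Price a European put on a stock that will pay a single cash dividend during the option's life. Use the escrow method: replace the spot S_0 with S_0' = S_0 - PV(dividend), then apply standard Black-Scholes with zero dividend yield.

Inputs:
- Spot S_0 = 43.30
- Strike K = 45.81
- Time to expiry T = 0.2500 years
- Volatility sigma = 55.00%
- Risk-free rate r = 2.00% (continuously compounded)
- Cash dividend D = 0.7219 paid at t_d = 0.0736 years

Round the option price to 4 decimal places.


Answer: Price = 6.4682

Derivation:
PV(D) = D * exp(-r * t_d) = 0.7219 * 0.99852908 = 0.72083814
S_0' = S_0 - PV(D) = 43.3000 - 0.72083814 = 42.57916186
d1 = (ln(S_0'/K) + (r + sigma^2/2)*T) / (sigma*sqrt(T)) = -0.11027248
d2 = d1 - sigma*sqrt(T) = -0.38527248
exp(-rT) = 0.99501248
N(-d1) = 0.54390336; N(-d2) = 0.64998223
P = K * exp(-rT) * N(-d2) - S_0' * N(-d1) = 45.8100 * 0.99501248 * 0.64998223 - 42.57916186 * 0.54390336 = 6.4682


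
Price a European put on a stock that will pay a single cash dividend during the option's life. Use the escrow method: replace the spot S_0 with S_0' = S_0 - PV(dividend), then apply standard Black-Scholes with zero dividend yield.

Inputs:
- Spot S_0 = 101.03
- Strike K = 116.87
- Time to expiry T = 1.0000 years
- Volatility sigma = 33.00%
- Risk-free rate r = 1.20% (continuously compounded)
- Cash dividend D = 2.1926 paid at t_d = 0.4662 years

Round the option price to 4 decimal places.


PV(D) = D * exp(-r * t_d) = 2.1926 * 0.99442122 = 2.18036797
S_0' = S_0 - PV(D) = 101.0300 - 2.18036797 = 98.84963203
d1 = (ln(S_0'/K) + (r + sigma^2/2)*T) / (sigma*sqrt(T)) = -0.30609812
d2 = d1 - sigma*sqrt(T) = -0.63609812
exp(-rT) = 0.98807171
N(-d1) = 0.62023503; N(-d2) = 0.73764376
P = K * exp(-rT) * N(-d2) - S_0' * N(-d1) = 116.8700 * 0.98807171 * 0.73764376 - 98.84963203 * 0.62023503 = 23.8701

Answer: Price = 23.8701


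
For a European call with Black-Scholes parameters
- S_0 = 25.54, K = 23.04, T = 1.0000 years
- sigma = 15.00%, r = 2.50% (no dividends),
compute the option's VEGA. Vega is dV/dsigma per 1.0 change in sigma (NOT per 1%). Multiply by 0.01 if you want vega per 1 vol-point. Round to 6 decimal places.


d1 = 0.9284267652; d2 = 0.7784267652
phi(d1) = 0.2592592734; exp(-qT) = 1.0000000000; exp(-rT) = 0.9753099120
Vega = S * exp(-qT) * phi(d1) * sqrt(T) = 25.5400 * 1.0000000000 * 0.2592592734 * 1.0000000000 = 6.621482

Answer: Vega = 6.621482


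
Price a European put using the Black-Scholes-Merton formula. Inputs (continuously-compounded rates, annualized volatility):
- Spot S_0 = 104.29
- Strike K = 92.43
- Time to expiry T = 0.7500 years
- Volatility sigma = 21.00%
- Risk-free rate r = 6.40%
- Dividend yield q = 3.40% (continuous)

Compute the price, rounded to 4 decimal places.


Answer: Price = 2.1097

Derivation:
d1 = (ln(S/K) + (r - q + 0.5*sigma^2) * T) / (sigma * sqrt(T)) = 0.87845976
d2 = d1 - sigma * sqrt(T) = 0.69659443
exp(-rT) = 0.95313379; exp(-qT) = 0.97482238
P = K * exp(-rT) * N(-d2) - S_0 * exp(-qT) * N(-d1)
N(-d1) = 0.18984713; N(-d2) = 0.24302832
P = 92.4300 * 0.95313379 * 0.24302832 - 104.2900 * 0.97482238 * 0.18984713 = 2.1097


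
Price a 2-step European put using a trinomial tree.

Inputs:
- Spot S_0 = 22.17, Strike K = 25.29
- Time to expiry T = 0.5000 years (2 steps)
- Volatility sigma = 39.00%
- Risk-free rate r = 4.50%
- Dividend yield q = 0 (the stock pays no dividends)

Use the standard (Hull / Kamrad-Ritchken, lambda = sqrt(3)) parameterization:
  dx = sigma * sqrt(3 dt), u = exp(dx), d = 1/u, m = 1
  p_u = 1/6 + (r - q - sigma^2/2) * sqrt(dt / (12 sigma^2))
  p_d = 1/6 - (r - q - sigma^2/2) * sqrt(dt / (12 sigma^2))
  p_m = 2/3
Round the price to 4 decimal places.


Answer: Price = V(0,0) = 4.1597

Derivation:
dt = T/N = 0.250000; dx = sigma*sqrt(3*dt) = 0.337750
u = exp(dx) = 1.401790; d = 1/u = 0.713374
p_u = 0.155175, p_m = 0.666667, p_d = 0.178158
Discount per step: exp(-r*dt) = 0.988813
Stock lattice S(k, j) with j the centered position index:
  k=0: S(0,+0) = 22.1700
  k=1: S(1,-1) = 15.8155; S(1,+0) = 22.1700; S(1,+1) = 31.0777
  k=2: S(2,-2) = 11.2824; S(2,-1) = 15.8155; S(2,+0) = 22.1700; S(2,+1) = 31.0777; S(2,+2) = 43.5644
Terminal payoffs V(N, j) = max(K - S_T, 0):
  V(2,-2) = 14.007643; V(2,-1) = 9.474506; V(2,+0) = 3.120000; V(2,+1) = 0.000000; V(2,+2) = 0.000000
Backward induction: V(k, j) = exp(-r*dt) * [p_u * V(k+1, j+1) + p_m * V(k+1, j) + p_d * V(k+1, j-1)]
  V(1,-1) = exp(-r*dt) * [p_u*3.120000 + p_m*9.474506 + p_d*14.007643] = 9.192065
  V(1,+0) = exp(-r*dt) * [p_u*0.000000 + p_m*3.120000 + p_d*9.474506] = 3.725808
  V(1,+1) = exp(-r*dt) * [p_u*0.000000 + p_m*0.000000 + p_d*3.120000] = 0.549635
  V(0,+0) = exp(-r*dt) * [p_u*0.549635 + p_m*3.725808 + p_d*9.192065] = 4.159742


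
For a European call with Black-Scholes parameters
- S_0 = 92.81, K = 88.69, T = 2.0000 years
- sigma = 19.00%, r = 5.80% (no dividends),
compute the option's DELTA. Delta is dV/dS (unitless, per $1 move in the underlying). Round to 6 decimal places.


d1 = 0.7350458698; d2 = 0.4663452929
phi(d1) = 0.3044998305; exp(-qT) = 1.0000000000; exp(-rT) = 0.8904752233
N(d1) = 0.7688442205
Delta = exp(-qT) * N(d1) = 1.0000000000 * 0.7688442205 = 0.768844

Answer: Delta = 0.768844


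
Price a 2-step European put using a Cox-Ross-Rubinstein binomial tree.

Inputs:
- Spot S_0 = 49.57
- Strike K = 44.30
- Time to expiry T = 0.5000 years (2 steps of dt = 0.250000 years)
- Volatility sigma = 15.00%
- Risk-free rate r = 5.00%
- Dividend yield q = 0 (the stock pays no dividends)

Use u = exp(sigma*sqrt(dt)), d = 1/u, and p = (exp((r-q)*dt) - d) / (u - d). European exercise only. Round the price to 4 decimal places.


Answer: Price = V(0,0) = 0.3016

Derivation:
dt = T/N = 0.250000
u = exp(sigma*sqrt(dt)) = 1.077884; d = 1/u = 0.927743
p = (exp((r-q)*dt) - d) / (u - d) = 0.565037
Discount per step: exp(-r*dt) = 0.987578
Stock lattice S(k, i) with i counting down-moves:
  k=0: S(0,0) = 49.5700
  k=1: S(1,0) = 53.4307; S(1,1) = 45.9882
  k=2: S(2,0) = 57.5921; S(2,1) = 49.5700; S(2,2) = 42.6653
Terminal payoffs V(N, i) = max(K - S_T, 0):
  V(2,0) = 0.000000; V(2,1) = 0.000000; V(2,2) = 1.634706
Backward induction: V(k, i) = exp(-r*dt) * [p * V(k+1, i) + (1-p) * V(k+1, i+1)].
  V(1,0) = exp(-r*dt) * [p*0.000000 + (1-p)*0.000000] = 0.000000
  V(1,1) = exp(-r*dt) * [p*0.000000 + (1-p)*1.634706] = 0.702205
  V(0,0) = exp(-r*dt) * [p*0.000000 + (1-p)*0.702205] = 0.301639


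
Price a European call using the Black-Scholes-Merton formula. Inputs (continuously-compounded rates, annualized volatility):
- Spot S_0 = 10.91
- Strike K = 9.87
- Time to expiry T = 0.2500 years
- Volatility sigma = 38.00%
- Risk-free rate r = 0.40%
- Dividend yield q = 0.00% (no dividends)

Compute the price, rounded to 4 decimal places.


Answer: Price = 1.4194

Derivation:
d1 = (ln(S/K) + (r - q + 0.5*sigma^2) * T) / (sigma * sqrt(T)) = 0.62752603
d2 = d1 - sigma * sqrt(T) = 0.43752603
exp(-rT) = 0.99900050; exp(-qT) = 1.00000000
C = S_0 * exp(-qT) * N(d1) - K * exp(-rT) * N(d2)
N(d1) = 0.73484276; N(d2) = 0.66913505
C = 10.9100 * 1.00000000 * 0.73484276 - 9.8700 * 0.99900050 * 0.66913505 = 1.4194


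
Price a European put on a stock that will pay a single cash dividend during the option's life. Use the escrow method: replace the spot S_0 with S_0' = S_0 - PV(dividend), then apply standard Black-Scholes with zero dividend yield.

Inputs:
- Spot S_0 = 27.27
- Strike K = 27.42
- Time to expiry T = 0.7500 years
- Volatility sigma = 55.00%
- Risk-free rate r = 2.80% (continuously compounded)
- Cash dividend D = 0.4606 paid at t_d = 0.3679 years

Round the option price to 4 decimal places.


PV(D) = D * exp(-r * t_d) = 0.4606 * 0.98975168 = 0.45587962
S_0' = S_0 - PV(D) = 27.2700 - 0.45587962 = 26.81412038
d1 = (ln(S_0'/K) + (r + sigma^2/2)*T) / (sigma*sqrt(T)) = 0.23533522
d2 = d1 - sigma*sqrt(T) = -0.24097875
exp(-rT) = 0.97921896
N(-d1) = 0.40697428; N(-d2) = 0.59521421
P = K * exp(-rT) * N(-d2) - S_0' * N(-d1) = 27.4200 * 0.97921896 * 0.59521421 - 26.81412038 * 0.40697428 = 5.0690

Answer: Price = 5.0690


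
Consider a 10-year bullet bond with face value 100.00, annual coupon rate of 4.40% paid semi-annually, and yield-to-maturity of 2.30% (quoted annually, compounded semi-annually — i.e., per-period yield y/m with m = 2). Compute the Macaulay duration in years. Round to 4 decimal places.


Answer: Macaulay duration = 8.3720 years

Derivation:
Coupon per period c = face * coupon_rate / m = 2.200000
Periods per year m = 2; per-period yield y/m = 0.011500
Number of cashflows N = 20
Cashflows (t years, CF_t, discount factor 1/(1+y/m)^(m*t), PV):
  t = 0.5000: CF_t = 2.200000, DF = 0.988631, PV = 2.174988
  t = 1.0000: CF_t = 2.200000, DF = 0.977391, PV = 2.150260
  t = 1.5000: CF_t = 2.200000, DF = 0.966279, PV = 2.125813
  t = 2.0000: CF_t = 2.200000, DF = 0.955293, PV = 2.101644
  t = 2.5000: CF_t = 2.200000, DF = 0.944432, PV = 2.077750
  t = 3.0000: CF_t = 2.200000, DF = 0.933694, PV = 2.054127
  t = 3.5000: CF_t = 2.200000, DF = 0.923079, PV = 2.030773
  t = 4.0000: CF_t = 2.200000, DF = 0.912584, PV = 2.007685
  t = 4.5000: CF_t = 2.200000, DF = 0.902209, PV = 1.984859
  t = 5.0000: CF_t = 2.200000, DF = 0.891951, PV = 1.962293
  t = 5.5000: CF_t = 2.200000, DF = 0.881810, PV = 1.939983
  t = 6.0000: CF_t = 2.200000, DF = 0.871785, PV = 1.917927
  t = 6.5000: CF_t = 2.200000, DF = 0.861873, PV = 1.896121
  t = 7.0000: CF_t = 2.200000, DF = 0.852075, PV = 1.874564
  t = 7.5000: CF_t = 2.200000, DF = 0.842387, PV = 1.853252
  t = 8.0000: CF_t = 2.200000, DF = 0.832810, PV = 1.832181
  t = 8.5000: CF_t = 2.200000, DF = 0.823341, PV = 1.811351
  t = 9.0000: CF_t = 2.200000, DF = 0.813981, PV = 1.790757
  t = 9.5000: CF_t = 2.200000, DF = 0.804726, PV = 1.770398
  t = 10.0000: CF_t = 102.200000, DF = 0.795577, PV = 81.307977
Price P = sum_t PV_t = 118.664702
Macaulay numerator sum_t t * PV_t:
  t * PV_t at t = 0.5000: 1.087494
  t * PV_t at t = 1.0000: 2.150260
  t * PV_t at t = 1.5000: 3.188719
  t * PV_t at t = 2.0000: 4.203288
  t * PV_t at t = 2.5000: 5.194374
  t * PV_t at t = 3.0000: 6.162382
  t * PV_t at t = 3.5000: 7.107707
  t * PV_t at t = 4.0000: 8.030740
  t * PV_t at t = 4.5000: 8.931866
  t * PV_t at t = 5.0000: 9.811464
  t * PV_t at t = 5.5000: 10.669906
  t * PV_t at t = 6.0000: 11.507561
  t * PV_t at t = 6.5000: 12.324789
  t * PV_t at t = 7.0000: 13.121948
  t * PV_t at t = 7.5000: 13.899387
  t * PV_t at t = 8.0000: 14.657452
  t * PV_t at t = 8.5000: 15.396483
  t * PV_t at t = 9.0000: 16.116815
  t * PV_t at t = 9.5000: 16.818778
  t * PV_t at t = 10.0000: 813.079766
Macaulay duration D = (sum_t t * PV_t) / P = 993.461179 / 118.664702 = 8.372002


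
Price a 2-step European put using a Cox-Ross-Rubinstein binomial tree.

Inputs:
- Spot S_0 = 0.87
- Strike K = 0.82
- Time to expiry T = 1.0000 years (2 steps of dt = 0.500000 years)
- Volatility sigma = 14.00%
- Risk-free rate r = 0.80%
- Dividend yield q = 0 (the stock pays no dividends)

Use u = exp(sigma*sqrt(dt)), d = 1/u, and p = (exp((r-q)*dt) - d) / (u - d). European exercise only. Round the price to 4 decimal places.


dt = T/N = 0.500000
u = exp(sigma*sqrt(dt)) = 1.104061; d = 1/u = 0.905747
p = (exp((r-q)*dt) - d) / (u - d) = 0.495482
Discount per step: exp(-r*dt) = 0.996008
Stock lattice S(k, i) with i counting down-moves:
  k=0: S(0,0) = 0.8700
  k=1: S(1,0) = 0.9605; S(1,1) = 0.7880
  k=2: S(2,0) = 1.0605; S(2,1) = 0.8700; S(2,2) = 0.7137
Terminal payoffs V(N, i) = max(K - S_T, 0):
  V(2,0) = 0.000000; V(2,1) = 0.000000; V(2,2) = 0.106271
Backward induction: V(k, i) = exp(-r*dt) * [p * V(k+1, i) + (1-p) * V(k+1, i+1)].
  V(1,0) = exp(-r*dt) * [p*0.000000 + (1-p)*0.000000] = 0.000000
  V(1,1) = exp(-r*dt) * [p*0.000000 + (1-p)*0.106271] = 0.053402
  V(0,0) = exp(-r*dt) * [p*0.000000 + (1-p)*0.053402] = 0.026835

Answer: Price = V(0,0) = 0.0268


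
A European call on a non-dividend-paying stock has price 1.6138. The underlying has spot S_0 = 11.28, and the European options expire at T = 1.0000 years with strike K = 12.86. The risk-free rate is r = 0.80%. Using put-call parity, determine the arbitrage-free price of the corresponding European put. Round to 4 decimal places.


Put-call parity: C - P = S_0 * exp(-qT) - K * exp(-rT).
S_0 * exp(-qT) = 11.2800 * 1.00000000 = 11.28000000
K * exp(-rT) = 12.8600 * 0.99203191 = 12.75753042
P = C - S*exp(-qT) + K*exp(-rT)
P = 1.6138 - 11.28000000 + 12.75753042 = 3.0913

Answer: Put price = 3.0913


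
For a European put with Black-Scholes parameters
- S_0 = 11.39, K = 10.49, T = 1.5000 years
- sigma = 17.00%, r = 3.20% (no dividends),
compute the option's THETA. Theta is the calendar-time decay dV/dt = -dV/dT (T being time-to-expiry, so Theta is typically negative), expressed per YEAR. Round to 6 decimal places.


d1 = 0.7299880720; d2 = 0.5217814439
phi(d1) = 0.3056300713; exp(-qT) = 1.0000000000; exp(-rT) = 0.9531337871
Theta = -S*exp(-qT)*phi(d1)*sigma/(2*sqrt(T)) + r*K*exp(-rT)*N(-d2) - q*S*exp(-qT)*N(-d1)
N(-d1) = 0.2326987378; N(-d2) = 0.3009112555; sqrt(T) = 1.2247448714
Term 1 = -11.3900 * 1.0000000000 * 0.3056300713 * 0.1700 / (2 * 1.2247448714) = -0.2415978711
Term 2 = 0.0320 * 10.4900 * 0.9531337871 * 0.3009112555 = 0.0962759392
Term 3 = 0 (no dividend yield, q = 0)
Theta = -0.2415978711 + (0.0962759392) + (0.0000000000) = -0.145322

Answer: Theta = -0.145322


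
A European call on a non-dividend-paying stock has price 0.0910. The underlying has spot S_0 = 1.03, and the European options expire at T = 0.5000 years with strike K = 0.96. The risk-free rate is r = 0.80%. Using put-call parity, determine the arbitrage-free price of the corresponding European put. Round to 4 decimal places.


Answer: Put price = 0.0172

Derivation:
Put-call parity: C - P = S_0 * exp(-qT) - K * exp(-rT).
S_0 * exp(-qT) = 1.0300 * 1.00000000 = 1.03000000
K * exp(-rT) = 0.9600 * 0.99600799 = 0.95616767
P = C - S*exp(-qT) + K*exp(-rT)
P = 0.0910 - 1.03000000 + 0.95616767 = 0.0172


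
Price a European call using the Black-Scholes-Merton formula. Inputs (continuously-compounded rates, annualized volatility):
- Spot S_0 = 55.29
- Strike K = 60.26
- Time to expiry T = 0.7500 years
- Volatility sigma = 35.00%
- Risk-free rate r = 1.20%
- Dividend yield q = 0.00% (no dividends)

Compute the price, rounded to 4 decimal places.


d1 = (ln(S/K) + (r - q + 0.5*sigma^2) * T) / (sigma * sqrt(T)) = -0.10273197
d2 = d1 - sigma * sqrt(T) = -0.40584086
exp(-rT) = 0.99104038; exp(-qT) = 1.00000000
C = S_0 * exp(-qT) * N(d1) - K * exp(-rT) * N(d2)
N(d1) = 0.45908785; N(d2) = 0.34242977
C = 55.2900 * 1.00000000 * 0.45908785 - 60.2600 * 0.99104038 * 0.34242977 = 4.9330

Answer: Price = 4.9330


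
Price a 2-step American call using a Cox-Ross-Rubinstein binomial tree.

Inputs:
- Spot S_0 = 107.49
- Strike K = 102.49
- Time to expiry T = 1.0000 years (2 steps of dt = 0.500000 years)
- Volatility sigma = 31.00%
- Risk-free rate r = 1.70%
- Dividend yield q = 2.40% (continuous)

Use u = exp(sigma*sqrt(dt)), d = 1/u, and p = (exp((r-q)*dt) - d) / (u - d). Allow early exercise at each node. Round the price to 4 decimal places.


Answer: Price = V(0,0) = 14.8071

Derivation:
dt = T/N = 0.500000
u = exp(sigma*sqrt(dt)) = 1.245084; d = 1/u = 0.803159
p = (exp((r-q)*dt) - d) / (u - d) = 0.437512
Discount per step: exp(-r*dt) = 0.991536
Stock lattice S(k, i) with i counting down-moves:
  k=0: S(0,0) = 107.4900
  k=1: S(1,0) = 133.8341; S(1,1) = 86.3315
  k=2: S(2,0) = 166.6347; S(2,1) = 107.4900; S(2,2) = 69.3379
Terminal payoffs V(N, i) = max(S_T - K, 0):
  V(2,0) = 64.144705; V(2,1) = 5.000000; V(2,2) = 0.000000
Backward induction: V(k, i) = exp(-r*dt) * [p * V(k+1, i) + (1-p) * V(k+1, i+1)]; then take max(V_cont, immediate exercise) for American.
  V(1,0) = exp(-r*dt) * [p*64.144705 + (1-p)*5.000000] = 30.615155; exercise = 31.344093; V(1,0) = max -> 31.344093
  V(1,1) = exp(-r*dt) * [p*5.000000 + (1-p)*0.000000] = 2.169042; exercise = 0.000000; V(1,1) = max -> 2.169042
  V(0,0) = exp(-r*dt) * [p*31.344093 + (1-p)*2.169042] = 14.807068; exercise = 5.000000; V(0,0) = max -> 14.807068


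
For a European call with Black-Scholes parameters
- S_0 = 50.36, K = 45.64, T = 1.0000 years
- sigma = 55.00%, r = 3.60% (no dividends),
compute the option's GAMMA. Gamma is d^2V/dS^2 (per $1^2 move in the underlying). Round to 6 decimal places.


Answer: Gamma = 0.012586

Derivation:
d1 = 0.5193866985; d2 = -0.0306133015
phi(d1) = 0.3486036050; exp(-qT) = 1.0000000000; exp(-rT) = 0.9646402935
Gamma = exp(-qT) * phi(d1) / (S * sigma * sqrt(T)) = 1.0000000000 * 0.3486036050 / (50.3600 * 0.5500 * 1.0000000000) = 0.012586


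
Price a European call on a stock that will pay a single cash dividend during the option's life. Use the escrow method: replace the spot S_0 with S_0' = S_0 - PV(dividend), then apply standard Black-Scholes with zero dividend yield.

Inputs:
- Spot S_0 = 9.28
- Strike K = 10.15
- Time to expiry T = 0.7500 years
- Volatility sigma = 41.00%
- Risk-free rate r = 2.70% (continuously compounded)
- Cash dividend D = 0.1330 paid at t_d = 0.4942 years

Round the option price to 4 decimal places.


Answer: Price = 0.9832

Derivation:
PV(D) = D * exp(-r * t_d) = 0.1330 * 0.98674523 = 0.13123712
S_0' = S_0 - PV(D) = 9.2800 - 0.13123712 = 9.14876288
d1 = (ln(S_0'/K) + (r + sigma^2/2)*T) / (sigma*sqrt(T)) = -0.05792524
d2 = d1 - sigma*sqrt(T) = -0.41299566
exp(-rT) = 0.97995365
N(d1) = 0.47690409; N(d2) = 0.33980490
C = S_0' * N(d1) - K * exp(-rT) * N(d2) = 9.14876288 * 0.47690409 - 10.1500 * 0.97995365 * 0.33980490 = 0.9832


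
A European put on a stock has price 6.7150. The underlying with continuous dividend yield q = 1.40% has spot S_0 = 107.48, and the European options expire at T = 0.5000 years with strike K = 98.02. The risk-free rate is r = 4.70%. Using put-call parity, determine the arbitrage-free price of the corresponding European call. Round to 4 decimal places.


Put-call parity: C - P = S_0 * exp(-qT) - K * exp(-rT).
S_0 * exp(-qT) = 107.4800 * 0.99302444 = 106.73026713
K * exp(-rT) = 98.0200 * 0.97677397 = 95.74338500
C = P + S*exp(-qT) - K*exp(-rT)
C = 6.7150 + 106.73026713 - 95.74338500 = 17.7019

Answer: Call price = 17.7019


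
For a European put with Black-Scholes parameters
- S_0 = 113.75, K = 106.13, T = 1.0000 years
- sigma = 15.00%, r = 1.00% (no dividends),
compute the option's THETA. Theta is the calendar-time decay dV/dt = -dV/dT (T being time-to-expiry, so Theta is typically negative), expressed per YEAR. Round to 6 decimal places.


Answer: Theta = -2.494689

Derivation:
d1 = 0.6039220004; d2 = 0.4539220004
phi(d1) = 0.3324388238; exp(-qT) = 1.0000000000; exp(-rT) = 0.9900498337
Theta = -S*exp(-qT)*phi(d1)*sigma/(2*sqrt(T)) + r*K*exp(-rT)*N(-d2) - q*S*exp(-qT)*N(-d1)
N(-d1) = 0.2729477506; N(-d2) = 0.3249424841; sqrt(T) = 1.0000000000
Term 1 = -113.7500 * 1.0000000000 * 0.3324388238 * 0.1500 / (2 * 1.0000000000) = -2.8361187155
Term 2 = 0.0100 * 106.1300 * 0.9900498337 * 0.3249424841 = 0.3414300295
Term 3 = 0 (no dividend yield, q = 0)
Theta = -2.8361187155 + (0.3414300295) + (0.0000000000) = -2.494689


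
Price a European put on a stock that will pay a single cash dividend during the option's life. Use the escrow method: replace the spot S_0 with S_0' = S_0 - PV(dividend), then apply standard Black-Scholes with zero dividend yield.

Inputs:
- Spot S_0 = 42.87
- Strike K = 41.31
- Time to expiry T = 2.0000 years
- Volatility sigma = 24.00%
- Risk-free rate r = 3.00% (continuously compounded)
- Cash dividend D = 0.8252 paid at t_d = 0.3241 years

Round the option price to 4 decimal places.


Answer: Price = 4.0219

Derivation:
PV(D) = D * exp(-r * t_d) = 0.8252 * 0.99032412 = 0.81721546
S_0' = S_0 - PV(D) = 42.8700 - 0.81721546 = 42.05278454
d1 = (ln(S_0'/K) + (r + sigma^2/2)*T) / (sigma*sqrt(T)) = 0.39898796
d2 = d1 - sigma*sqrt(T) = 0.05957670
exp(-rT) = 0.94176453
N(-d1) = 0.34495104; N(-d2) = 0.47624639
P = K * exp(-rT) * N(-d2) - S_0' * N(-d1) = 41.3100 * 0.94176453 * 0.47624639 - 42.05278454 * 0.34495104 = 4.0219


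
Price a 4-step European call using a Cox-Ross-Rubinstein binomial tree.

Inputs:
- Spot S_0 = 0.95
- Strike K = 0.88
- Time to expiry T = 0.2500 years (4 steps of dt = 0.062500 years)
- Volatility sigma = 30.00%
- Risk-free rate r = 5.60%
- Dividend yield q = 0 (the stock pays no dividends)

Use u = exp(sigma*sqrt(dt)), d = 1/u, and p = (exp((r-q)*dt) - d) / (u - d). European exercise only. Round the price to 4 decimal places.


Answer: Price = V(0,0) = 0.1078

Derivation:
dt = T/N = 0.062500
u = exp(sigma*sqrt(dt)) = 1.077884; d = 1/u = 0.927743
p = (exp((r-q)*dt) - d) / (u - d) = 0.504611
Discount per step: exp(-r*dt) = 0.996506
Stock lattice S(k, i) with i counting down-moves:
  k=0: S(0,0) = 0.9500
  k=1: S(1,0) = 1.0240; S(1,1) = 0.8814
  k=2: S(2,0) = 1.1037; S(2,1) = 0.9500; S(2,2) = 0.8177
  k=3: S(3,0) = 1.1897; S(3,1) = 1.0240; S(3,2) = 0.8814; S(3,3) = 0.7586
  k=4: S(4,0) = 1.2824; S(4,1) = 1.1037; S(4,2) = 0.9500; S(4,3) = 0.8177; S(4,4) = 0.7038
Terminal payoffs V(N, i) = max(S_T - K, 0):
  V(4,0) = 0.402366; V(4,1) = 0.223743; V(4,2) = 0.070000; V(4,3) = 0.000000; V(4,4) = 0.000000
Backward induction: V(k, i) = exp(-r*dt) * [p * V(k+1, i) + (1-p) * V(k+1, i+1)].
  V(3,0) = exp(-r*dt) * [p*0.402366 + (1-p)*0.223743] = 0.312781
  V(3,1) = exp(-r*dt) * [p*0.223743 + (1-p)*0.070000] = 0.147065
  V(3,2) = exp(-r*dt) * [p*0.070000 + (1-p)*0.000000] = 0.035199
  V(3,3) = exp(-r*dt) * [p*0.000000 + (1-p)*0.000000] = 0.000000
  V(2,0) = exp(-r*dt) * [p*0.312781 + (1-p)*0.147065] = 0.229881
  V(2,1) = exp(-r*dt) * [p*0.147065 + (1-p)*0.035199] = 0.091328
  V(2,2) = exp(-r*dt) * [p*0.035199 + (1-p)*0.000000] = 0.017700
  V(1,0) = exp(-r*dt) * [p*0.229881 + (1-p)*0.091328] = 0.160680
  V(1,1) = exp(-r*dt) * [p*0.091328 + (1-p)*0.017700] = 0.054662
  V(0,0) = exp(-r*dt) * [p*0.160680 + (1-p)*0.054662] = 0.107782


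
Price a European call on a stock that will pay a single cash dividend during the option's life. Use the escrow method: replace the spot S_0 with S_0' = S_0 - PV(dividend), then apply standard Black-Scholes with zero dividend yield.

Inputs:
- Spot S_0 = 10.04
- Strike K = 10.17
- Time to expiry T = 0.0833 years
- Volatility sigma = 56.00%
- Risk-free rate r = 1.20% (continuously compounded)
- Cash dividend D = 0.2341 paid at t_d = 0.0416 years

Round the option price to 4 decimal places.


PV(D) = D * exp(-r * t_d) = 0.2341 * 0.99950092 = 0.23398317
S_0' = S_0 - PV(D) = 10.0400 - 0.23398317 = 9.80601683
d1 = (ln(S_0'/K) + (r + sigma^2/2)*T) / (sigma*sqrt(T)) = -0.13849904
d2 = d1 - sigma*sqrt(T) = -0.30012478
exp(-rT) = 0.99900090
N(d1) = 0.44492301; N(d2) = 0.38204099
C = S_0' * N(d1) - K * exp(-rT) * N(d2) = 9.80601683 * 0.44492301 - 10.1700 * 0.99900090 * 0.38204099 = 0.4814

Answer: Price = 0.4814


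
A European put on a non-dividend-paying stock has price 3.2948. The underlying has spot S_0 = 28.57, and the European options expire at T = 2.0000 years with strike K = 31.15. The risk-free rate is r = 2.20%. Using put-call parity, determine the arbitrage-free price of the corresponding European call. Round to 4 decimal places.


Answer: Call price = 2.0557

Derivation:
Put-call parity: C - P = S_0 * exp(-qT) - K * exp(-rT).
S_0 * exp(-qT) = 28.5700 * 1.00000000 = 28.57000000
K * exp(-rT) = 31.1500 * 0.95695396 = 29.80911578
C = P + S*exp(-qT) - K*exp(-rT)
C = 3.2948 + 28.57000000 - 29.80911578 = 2.0557


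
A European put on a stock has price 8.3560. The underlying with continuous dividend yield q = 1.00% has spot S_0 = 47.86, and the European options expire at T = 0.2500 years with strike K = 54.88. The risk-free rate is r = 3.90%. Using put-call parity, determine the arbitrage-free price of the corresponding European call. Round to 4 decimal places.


Answer: Call price = 1.7490

Derivation:
Put-call parity: C - P = S_0 * exp(-qT) - K * exp(-rT).
S_0 * exp(-qT) = 47.8600 * 0.99750312 = 47.74049944
K * exp(-rT) = 54.8800 * 0.99029738 = 54.34752006
C = P + S*exp(-qT) - K*exp(-rT)
C = 8.3560 + 47.74049944 - 54.34752006 = 1.7490


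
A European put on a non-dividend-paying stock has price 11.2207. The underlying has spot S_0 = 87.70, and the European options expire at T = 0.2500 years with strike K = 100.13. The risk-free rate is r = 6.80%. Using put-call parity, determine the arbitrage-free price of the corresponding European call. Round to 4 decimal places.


Put-call parity: C - P = S_0 * exp(-qT) - K * exp(-rT).
S_0 * exp(-qT) = 87.7000 * 1.00000000 = 87.70000000
K * exp(-rT) = 100.1300 * 0.98314368 = 98.44217714
C = P + S*exp(-qT) - K*exp(-rT)
C = 11.2207 + 87.70000000 - 98.44217714 = 0.4785

Answer: Call price = 0.4785


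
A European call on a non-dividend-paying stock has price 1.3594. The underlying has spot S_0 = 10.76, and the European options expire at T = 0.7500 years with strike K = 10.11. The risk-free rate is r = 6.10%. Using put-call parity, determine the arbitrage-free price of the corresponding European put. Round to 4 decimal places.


Answer: Put price = 0.2573

Derivation:
Put-call parity: C - P = S_0 * exp(-qT) - K * exp(-rT).
S_0 * exp(-qT) = 10.7600 * 1.00000000 = 10.76000000
K * exp(-rT) = 10.1100 * 0.95528075 = 9.65788841
P = C - S*exp(-qT) + K*exp(-rT)
P = 1.3594 - 10.76000000 + 9.65788841 = 0.2573


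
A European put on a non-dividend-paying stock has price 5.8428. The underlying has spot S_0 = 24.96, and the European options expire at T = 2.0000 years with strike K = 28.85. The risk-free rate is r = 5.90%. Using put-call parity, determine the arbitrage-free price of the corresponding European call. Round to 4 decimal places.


Put-call parity: C - P = S_0 * exp(-qT) - K * exp(-rT).
S_0 * exp(-qT) = 24.9600 * 1.00000000 = 24.96000000
K * exp(-rT) = 28.8500 * 0.88869605 = 25.63888112
C = P + S*exp(-qT) - K*exp(-rT)
C = 5.8428 + 24.96000000 - 25.63888112 = 5.1639

Answer: Call price = 5.1639


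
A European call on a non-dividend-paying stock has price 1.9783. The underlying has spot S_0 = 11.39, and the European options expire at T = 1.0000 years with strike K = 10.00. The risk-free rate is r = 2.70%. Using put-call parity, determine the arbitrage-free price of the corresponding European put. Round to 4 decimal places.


Put-call parity: C - P = S_0 * exp(-qT) - K * exp(-rT).
S_0 * exp(-qT) = 11.3900 * 1.00000000 = 11.39000000
K * exp(-rT) = 10.0000 * 0.97336124 = 9.73361242
P = C - S*exp(-qT) + K*exp(-rT)
P = 1.9783 - 11.39000000 + 9.73361242 = 0.3219

Answer: Put price = 0.3219


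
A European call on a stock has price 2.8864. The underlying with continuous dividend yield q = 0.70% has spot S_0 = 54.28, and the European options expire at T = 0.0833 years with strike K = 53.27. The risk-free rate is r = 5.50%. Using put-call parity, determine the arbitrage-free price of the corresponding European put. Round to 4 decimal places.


Put-call parity: C - P = S_0 * exp(-qT) - K * exp(-rT).
S_0 * exp(-qT) = 54.2800 * 0.99941707 = 54.24835856
K * exp(-rT) = 53.2700 * 0.99542898 = 53.02650171
P = C - S*exp(-qT) + K*exp(-rT)
P = 2.8864 - 54.24835856 + 53.02650171 = 1.6645

Answer: Put price = 1.6645


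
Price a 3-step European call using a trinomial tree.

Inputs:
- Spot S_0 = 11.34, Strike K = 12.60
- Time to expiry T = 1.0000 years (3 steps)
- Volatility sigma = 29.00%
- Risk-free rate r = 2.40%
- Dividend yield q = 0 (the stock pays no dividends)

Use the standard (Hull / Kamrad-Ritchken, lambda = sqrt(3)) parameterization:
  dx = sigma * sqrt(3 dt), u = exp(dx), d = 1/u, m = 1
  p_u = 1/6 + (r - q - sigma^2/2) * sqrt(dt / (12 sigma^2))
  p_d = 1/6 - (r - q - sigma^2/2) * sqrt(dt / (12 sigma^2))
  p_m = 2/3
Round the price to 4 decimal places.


Answer: Price = V(0,0) = 0.9712

Derivation:
dt = T/N = 0.333333; dx = sigma*sqrt(3*dt) = 0.290000
u = exp(dx) = 1.336427; d = 1/u = 0.748264
p_u = 0.156293, p_m = 0.666667, p_d = 0.177040
Discount per step: exp(-r*dt) = 0.992032
Stock lattice S(k, j) with j the centered position index:
  k=0: S(0,+0) = 11.3400
  k=1: S(1,-1) = 8.4853; S(1,+0) = 11.3400; S(1,+1) = 15.1551
  k=2: S(2,-2) = 6.3492; S(2,-1) = 8.4853; S(2,+0) = 11.3400; S(2,+1) = 15.1551; S(2,+2) = 20.2537
  k=3: S(3,-3) = 4.7509; S(3,-2) = 6.3492; S(3,-1) = 8.4853; S(3,+0) = 11.3400; S(3,+1) = 15.1551; S(3,+2) = 20.2537; S(3,+3) = 27.0676
Terminal payoffs V(N, j) = max(S_T - K, 0):
  V(3,-3) = 0.000000; V(3,-2) = 0.000000; V(3,-1) = 0.000000; V(3,+0) = 0.000000; V(3,+1) = 2.555088; V(3,+2) = 7.653676; V(3,+3) = 14.467569
Backward induction: V(k, j) = exp(-r*dt) * [p_u * V(k+1, j+1) + p_m * V(k+1, j) + p_d * V(k+1, j-1)]
  V(2,-2) = exp(-r*dt) * [p_u*0.000000 + p_m*0.000000 + p_d*0.000000] = 0.000000
  V(2,-1) = exp(-r*dt) * [p_u*0.000000 + p_m*0.000000 + p_d*0.000000] = 0.000000
  V(2,+0) = exp(-r*dt) * [p_u*2.555088 + p_m*0.000000 + p_d*0.000000] = 0.396161
  V(2,+1) = exp(-r*dt) * [p_u*7.653676 + p_m*2.555088 + p_d*0.000000] = 2.876504
  V(2,+2) = exp(-r*dt) * [p_u*14.467569 + p_m*7.653676 + p_d*2.555088] = 7.753707
  V(1,-1) = exp(-r*dt) * [p_u*0.396161 + p_m*0.000000 + p_d*0.000000] = 0.061424
  V(1,+0) = exp(-r*dt) * [p_u*2.876504 + p_m*0.396161 + p_d*0.000000] = 0.707998
  V(1,+1) = exp(-r*dt) * [p_u*7.753707 + p_m*2.876504 + p_d*0.396161] = 3.174162
  V(0,+0) = exp(-r*dt) * [p_u*3.174162 + p_m*0.707998 + p_d*0.061424] = 0.971172


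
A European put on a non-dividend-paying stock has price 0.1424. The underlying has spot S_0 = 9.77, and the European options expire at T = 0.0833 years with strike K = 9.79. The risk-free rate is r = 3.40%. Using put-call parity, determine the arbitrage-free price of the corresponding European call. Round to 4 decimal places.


Put-call parity: C - P = S_0 * exp(-qT) - K * exp(-rT).
S_0 * exp(-qT) = 9.7700 * 1.00000000 = 9.77000000
K * exp(-rT) = 9.7900 * 0.99717181 = 9.76231199
C = P + S*exp(-qT) - K*exp(-rT)
C = 0.1424 + 9.77000000 - 9.76231199 = 0.1501

Answer: Call price = 0.1501


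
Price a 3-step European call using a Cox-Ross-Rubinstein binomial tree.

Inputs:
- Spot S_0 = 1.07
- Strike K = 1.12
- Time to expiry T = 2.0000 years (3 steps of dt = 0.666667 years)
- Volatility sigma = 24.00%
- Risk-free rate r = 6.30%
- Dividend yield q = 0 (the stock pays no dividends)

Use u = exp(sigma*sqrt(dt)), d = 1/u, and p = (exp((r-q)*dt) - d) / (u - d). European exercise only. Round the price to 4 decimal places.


dt = T/N = 0.666667
u = exp(sigma*sqrt(dt)) = 1.216477; d = 1/u = 0.822046
p = (exp((r-q)*dt) - d) / (u - d) = 0.559917
Discount per step: exp(-r*dt) = 0.958870
Stock lattice S(k, i) with i counting down-moves:
  k=0: S(0,0) = 1.0700
  k=1: S(1,0) = 1.3016; S(1,1) = 0.8796
  k=2: S(2,0) = 1.5834; S(2,1) = 1.0700; S(2,2) = 0.7231
  k=3: S(3,0) = 1.9262; S(3,1) = 1.3016; S(3,2) = 0.8796; S(3,3) = 0.5944
Terminal payoffs V(N, i) = max(S_T - K, 0):
  V(3,0) = 0.806175; V(3,1) = 0.181631; V(3,2) = 0.000000; V(3,3) = 0.000000
Backward induction: V(k, i) = exp(-r*dt) * [p * V(k+1, i) + (1-p) * V(k+1, i+1)].
  V(2,0) = exp(-r*dt) * [p*0.806175 + (1-p)*0.181631] = 0.509470
  V(2,1) = exp(-r*dt) * [p*0.181631 + (1-p)*0.000000] = 0.097515
  V(2,2) = exp(-r*dt) * [p*0.000000 + (1-p)*0.000000] = 0.000000
  V(1,0) = exp(-r*dt) * [p*0.509470 + (1-p)*0.097515] = 0.314678
  V(1,1) = exp(-r*dt) * [p*0.097515 + (1-p)*0.000000] = 0.052355
  V(0,0) = exp(-r*dt) * [p*0.314678 + (1-p)*0.052355] = 0.191039

Answer: Price = V(0,0) = 0.1910


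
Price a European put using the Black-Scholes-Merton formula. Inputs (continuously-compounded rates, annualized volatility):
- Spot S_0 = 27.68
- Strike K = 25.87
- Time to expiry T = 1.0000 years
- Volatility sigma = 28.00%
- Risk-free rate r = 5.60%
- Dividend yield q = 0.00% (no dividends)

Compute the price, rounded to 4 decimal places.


Answer: Price = 1.5694

Derivation:
d1 = (ln(S/K) + (r - q + 0.5*sigma^2) * T) / (sigma * sqrt(T)) = 0.58152191
d2 = d1 - sigma * sqrt(T) = 0.30152191
exp(-rT) = 0.94553914; exp(-qT) = 1.00000000
P = K * exp(-rT) * N(-d2) - S_0 * exp(-qT) * N(-d1)
N(-d1) = 0.28044438; N(-d2) = 0.38150827
P = 25.8700 * 0.94553914 * 0.38150827 - 27.6800 * 1.00000000 * 0.28044438 = 1.5694


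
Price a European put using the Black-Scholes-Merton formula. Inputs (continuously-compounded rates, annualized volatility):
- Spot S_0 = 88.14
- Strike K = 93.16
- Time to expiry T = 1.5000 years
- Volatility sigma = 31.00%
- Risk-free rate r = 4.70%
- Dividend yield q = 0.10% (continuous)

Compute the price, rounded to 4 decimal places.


d1 = (ln(S/K) + (r - q + 0.5*sigma^2) * T) / (sigma * sqrt(T)) = 0.22567706
d2 = d1 - sigma * sqrt(T) = -0.15399385
exp(-rT) = 0.93192774; exp(-qT) = 0.99850112
P = K * exp(-rT) * N(-d2) - S_0 * exp(-qT) * N(-d1)
N(-d1) = 0.41072630; N(-d2) = 0.56119271
P = 93.1600 * 0.93192774 * 0.56119271 - 88.1400 * 0.99850112 * 0.41072630 = 12.5747

Answer: Price = 12.5747


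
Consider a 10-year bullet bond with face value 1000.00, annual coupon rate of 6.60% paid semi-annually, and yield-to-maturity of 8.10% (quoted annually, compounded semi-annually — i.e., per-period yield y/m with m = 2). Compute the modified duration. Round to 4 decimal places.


Coupon per period c = face * coupon_rate / m = 33.000000
Periods per year m = 2; per-period yield y/m = 0.040500
Number of cashflows N = 20
Cashflows (t years, CF_t, discount factor 1/(1+y/m)^(m*t), PV):
  t = 0.5000: CF_t = 33.000000, DF = 0.961076, PV = 31.715521
  t = 1.0000: CF_t = 33.000000, DF = 0.923668, PV = 30.481039
  t = 1.5000: CF_t = 33.000000, DF = 0.887715, PV = 29.294608
  t = 2.0000: CF_t = 33.000000, DF = 0.853162, PV = 28.154356
  t = 2.5000: CF_t = 33.000000, DF = 0.819954, PV = 27.058488
  t = 3.0000: CF_t = 33.000000, DF = 0.788039, PV = 26.005274
  t = 3.5000: CF_t = 33.000000, DF = 0.757365, PV = 24.993055
  t = 4.0000: CF_t = 33.000000, DF = 0.727886, PV = 24.020236
  t = 4.5000: CF_t = 33.000000, DF = 0.699554, PV = 23.085282
  t = 5.0000: CF_t = 33.000000, DF = 0.672325, PV = 22.186720
  t = 5.5000: CF_t = 33.000000, DF = 0.646156, PV = 21.323133
  t = 6.0000: CF_t = 33.000000, DF = 0.621005, PV = 20.493160
  t = 6.5000: CF_t = 33.000000, DF = 0.596833, PV = 19.695492
  t = 7.0000: CF_t = 33.000000, DF = 0.573602, PV = 18.928873
  t = 7.5000: CF_t = 33.000000, DF = 0.551276, PV = 18.192093
  t = 8.0000: CF_t = 33.000000, DF = 0.529818, PV = 17.483992
  t = 8.5000: CF_t = 33.000000, DF = 0.509196, PV = 16.803452
  t = 9.0000: CF_t = 33.000000, DF = 0.489376, PV = 16.149401
  t = 9.5000: CF_t = 33.000000, DF = 0.470328, PV = 15.520808
  t = 10.0000: CF_t = 1033.000000, DF = 0.452021, PV = 466.937368
Price P = sum_t PV_t = 898.522349
First compute Macaulay numerator sum_t t * PV_t:
  t * PV_t at t = 0.5000: 15.857761
  t * PV_t at t = 1.0000: 30.481039
  t * PV_t at t = 1.5000: 43.941912
  t * PV_t at t = 2.0000: 56.308713
  t * PV_t at t = 2.5000: 67.646219
  t * PV_t at t = 3.0000: 78.015822
  t * PV_t at t = 3.5000: 87.475693
  t * PV_t at t = 4.0000: 96.080943
  t * PV_t at t = 4.5000: 103.883768
  t * PV_t at t = 5.0000: 110.933598
  t * PV_t at t = 5.5000: 117.277230
  t * PV_t at t = 6.0000: 122.958958
  t * PV_t at t = 6.5000: 128.020700
  t * PV_t at t = 7.0000: 132.502111
  t * PV_t at t = 7.5000: 136.440699
  t * PV_t at t = 8.0000: 139.871932
  t * PV_t at t = 8.5000: 142.829340
  t * PV_t at t = 9.0000: 145.344609
  t * PV_t at t = 9.5000: 147.447678
  t * PV_t at t = 10.0000: 4669.373676
Macaulay duration D = 6572.692398 / 898.522349 = 7.315002
Modified duration = D / (1 + y/m) = 7.315002 / (1 + 0.040500) = 7.030275

Answer: Modified duration = 7.0303


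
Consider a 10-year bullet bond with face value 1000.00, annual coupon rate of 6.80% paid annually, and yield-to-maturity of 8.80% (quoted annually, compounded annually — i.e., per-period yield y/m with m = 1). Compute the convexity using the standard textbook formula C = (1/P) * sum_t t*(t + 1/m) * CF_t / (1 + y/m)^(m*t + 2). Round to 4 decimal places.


Coupon per period c = face * coupon_rate / m = 68.000000
Periods per year m = 1; per-period yield y/m = 0.088000
Number of cashflows N = 10
Cashflows (t years, CF_t, discount factor 1/(1+y/m)^(m*t), PV):
  t = 1.0000: CF_t = 68.000000, DF = 0.919118, PV = 62.500000
  t = 2.0000: CF_t = 68.000000, DF = 0.844777, PV = 57.444853
  t = 3.0000: CF_t = 68.000000, DF = 0.776450, PV = 52.798578
  t = 4.0000: CF_t = 68.000000, DF = 0.713649, PV = 48.528105
  t = 5.0000: CF_t = 68.000000, DF = 0.655927, PV = 44.603038
  t = 6.0000: CF_t = 68.000000, DF = 0.602874, PV = 40.995439
  t = 7.0000: CF_t = 68.000000, DF = 0.554112, PV = 37.679631
  t = 8.0000: CF_t = 68.000000, DF = 0.509294, PV = 34.632014
  t = 9.0000: CF_t = 68.000000, DF = 0.468101, PV = 31.830895
  t = 10.0000: CF_t = 1068.000000, DF = 0.430240, PV = 459.496597
Price P = sum_t PV_t = 870.509150
Convexity numerator sum_t t*(t + 1/m) * CF_t / (1+y/m)^(m*t + 2):
  t = 1.0000: term = 105.597156
  t = 2.0000: term = 291.168629
  t = 3.0000: term = 535.236450
  t = 4.0000: term = 819.908778
  t = 5.0000: term = 1130.388941
  t = 6.0000: term = 1454.544593
  t = 7.0000: term = 1782.530138
  t = 8.0000: term = 2106.456308
  t = 9.0000: term = 2420.101457
  t = 10.0000: term = 42698.949802
Convexity = (1/P) * sum = 53344.882253 / 870.509150 = 61.280094

Answer: Convexity = 61.2801


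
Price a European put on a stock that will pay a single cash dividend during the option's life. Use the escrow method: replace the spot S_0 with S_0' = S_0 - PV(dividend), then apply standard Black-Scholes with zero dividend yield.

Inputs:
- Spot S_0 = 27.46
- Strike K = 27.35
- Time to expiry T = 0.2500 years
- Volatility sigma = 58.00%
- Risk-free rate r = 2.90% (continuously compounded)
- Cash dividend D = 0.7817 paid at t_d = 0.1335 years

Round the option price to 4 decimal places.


Answer: Price = 3.3444

Derivation:
PV(D) = D * exp(-r * t_d) = 0.7817 * 0.99613598 = 0.77867950
S_0' = S_0 - PV(D) = 27.4600 - 0.77867950 = 26.68132050
d1 = (ln(S_0'/K) + (r + sigma^2/2)*T) / (sigma*sqrt(T)) = 0.08464547
d2 = d1 - sigma*sqrt(T) = -0.20535453
exp(-rT) = 0.99277622
N(-d1) = 0.46627163; N(-d2) = 0.58135243
P = K * exp(-rT) * N(-d2) - S_0' * N(-d1) = 27.3500 * 0.99277622 * 0.58135243 - 26.68132050 * 0.46627163 = 3.3444
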